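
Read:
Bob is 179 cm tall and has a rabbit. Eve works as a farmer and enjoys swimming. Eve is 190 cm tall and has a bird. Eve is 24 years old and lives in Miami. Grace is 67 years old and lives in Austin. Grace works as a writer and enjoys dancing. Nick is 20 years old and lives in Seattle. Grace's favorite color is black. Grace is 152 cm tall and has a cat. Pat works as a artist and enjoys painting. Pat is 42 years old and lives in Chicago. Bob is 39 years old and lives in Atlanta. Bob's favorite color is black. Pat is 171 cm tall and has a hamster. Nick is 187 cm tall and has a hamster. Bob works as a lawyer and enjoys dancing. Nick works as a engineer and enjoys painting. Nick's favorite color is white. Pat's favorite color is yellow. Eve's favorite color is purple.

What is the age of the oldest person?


Oldest: Grace at 67

67


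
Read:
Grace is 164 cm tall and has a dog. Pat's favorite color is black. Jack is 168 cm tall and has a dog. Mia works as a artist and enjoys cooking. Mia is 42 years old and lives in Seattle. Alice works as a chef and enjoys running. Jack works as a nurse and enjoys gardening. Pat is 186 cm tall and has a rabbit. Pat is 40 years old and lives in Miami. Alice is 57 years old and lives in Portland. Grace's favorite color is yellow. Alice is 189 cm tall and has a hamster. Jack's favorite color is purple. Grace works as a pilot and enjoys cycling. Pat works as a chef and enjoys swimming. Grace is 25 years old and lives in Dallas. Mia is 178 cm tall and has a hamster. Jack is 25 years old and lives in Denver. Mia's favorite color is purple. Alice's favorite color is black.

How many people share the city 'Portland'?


Count: 1

1


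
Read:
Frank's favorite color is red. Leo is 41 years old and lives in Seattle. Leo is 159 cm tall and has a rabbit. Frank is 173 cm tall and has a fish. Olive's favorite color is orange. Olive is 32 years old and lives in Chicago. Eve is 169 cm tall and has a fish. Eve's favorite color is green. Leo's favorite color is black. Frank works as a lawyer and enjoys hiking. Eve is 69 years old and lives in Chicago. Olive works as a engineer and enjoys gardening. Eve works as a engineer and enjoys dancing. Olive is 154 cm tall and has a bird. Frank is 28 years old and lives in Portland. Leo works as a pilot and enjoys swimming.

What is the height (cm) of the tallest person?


Tallest: Frank at 173 cm

173


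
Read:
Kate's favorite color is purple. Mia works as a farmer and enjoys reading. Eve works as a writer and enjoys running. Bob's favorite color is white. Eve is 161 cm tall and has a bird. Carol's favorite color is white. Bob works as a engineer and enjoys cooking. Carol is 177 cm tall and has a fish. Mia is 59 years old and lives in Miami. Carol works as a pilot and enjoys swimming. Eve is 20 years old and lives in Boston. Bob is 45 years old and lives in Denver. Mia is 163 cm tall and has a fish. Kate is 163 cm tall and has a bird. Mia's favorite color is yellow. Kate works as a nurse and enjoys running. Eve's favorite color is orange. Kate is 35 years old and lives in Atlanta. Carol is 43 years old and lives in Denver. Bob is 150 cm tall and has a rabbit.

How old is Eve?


Eve is 20 years old

20


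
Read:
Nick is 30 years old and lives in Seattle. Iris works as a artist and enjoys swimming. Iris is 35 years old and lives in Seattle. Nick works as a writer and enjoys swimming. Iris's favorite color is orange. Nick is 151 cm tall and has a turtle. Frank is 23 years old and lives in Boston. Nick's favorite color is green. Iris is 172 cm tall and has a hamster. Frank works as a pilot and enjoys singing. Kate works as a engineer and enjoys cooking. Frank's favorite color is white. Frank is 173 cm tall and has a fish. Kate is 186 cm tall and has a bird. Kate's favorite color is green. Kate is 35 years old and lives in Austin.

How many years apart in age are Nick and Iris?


30 vs 35, diff = 5

5


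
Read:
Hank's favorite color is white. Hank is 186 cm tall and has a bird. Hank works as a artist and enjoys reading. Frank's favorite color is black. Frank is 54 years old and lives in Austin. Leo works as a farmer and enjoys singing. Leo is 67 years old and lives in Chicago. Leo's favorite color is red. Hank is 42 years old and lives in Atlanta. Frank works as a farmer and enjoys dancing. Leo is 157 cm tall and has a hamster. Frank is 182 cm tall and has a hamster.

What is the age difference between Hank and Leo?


|42 - 67| = 25

25


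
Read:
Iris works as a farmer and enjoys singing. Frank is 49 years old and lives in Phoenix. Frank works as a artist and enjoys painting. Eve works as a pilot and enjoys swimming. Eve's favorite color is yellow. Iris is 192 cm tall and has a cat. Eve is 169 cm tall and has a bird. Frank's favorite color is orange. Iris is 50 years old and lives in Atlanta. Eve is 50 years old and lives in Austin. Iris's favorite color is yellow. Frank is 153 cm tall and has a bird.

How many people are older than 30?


Filter: 3

3


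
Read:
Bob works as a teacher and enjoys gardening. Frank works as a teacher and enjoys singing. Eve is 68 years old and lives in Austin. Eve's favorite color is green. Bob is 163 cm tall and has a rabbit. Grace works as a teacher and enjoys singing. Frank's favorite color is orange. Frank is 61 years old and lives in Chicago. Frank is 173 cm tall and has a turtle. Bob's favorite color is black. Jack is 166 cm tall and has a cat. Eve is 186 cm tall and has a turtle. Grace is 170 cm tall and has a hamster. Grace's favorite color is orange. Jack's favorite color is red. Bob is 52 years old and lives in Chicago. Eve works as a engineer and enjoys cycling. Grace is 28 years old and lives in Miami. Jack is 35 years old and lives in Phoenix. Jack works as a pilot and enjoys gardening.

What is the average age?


Sum=244, n=5, avg=48.8

48.8


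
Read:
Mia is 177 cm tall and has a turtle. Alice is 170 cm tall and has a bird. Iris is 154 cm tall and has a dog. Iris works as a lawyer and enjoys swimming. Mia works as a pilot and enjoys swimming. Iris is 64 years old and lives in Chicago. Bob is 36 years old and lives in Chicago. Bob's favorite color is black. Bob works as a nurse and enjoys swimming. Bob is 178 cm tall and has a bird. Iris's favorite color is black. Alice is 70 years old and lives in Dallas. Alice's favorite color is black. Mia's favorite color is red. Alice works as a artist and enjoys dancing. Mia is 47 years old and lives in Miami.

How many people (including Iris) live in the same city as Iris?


Iris lives in Chicago. Count = 2

2


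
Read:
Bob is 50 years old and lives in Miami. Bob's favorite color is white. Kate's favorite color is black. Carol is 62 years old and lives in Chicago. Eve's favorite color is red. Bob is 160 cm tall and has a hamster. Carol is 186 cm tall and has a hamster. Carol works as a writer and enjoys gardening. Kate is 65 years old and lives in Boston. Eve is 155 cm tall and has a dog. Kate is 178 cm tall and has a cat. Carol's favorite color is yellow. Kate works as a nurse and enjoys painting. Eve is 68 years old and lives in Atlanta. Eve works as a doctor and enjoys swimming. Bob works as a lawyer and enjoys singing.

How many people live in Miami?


Count in Miami: 1

1


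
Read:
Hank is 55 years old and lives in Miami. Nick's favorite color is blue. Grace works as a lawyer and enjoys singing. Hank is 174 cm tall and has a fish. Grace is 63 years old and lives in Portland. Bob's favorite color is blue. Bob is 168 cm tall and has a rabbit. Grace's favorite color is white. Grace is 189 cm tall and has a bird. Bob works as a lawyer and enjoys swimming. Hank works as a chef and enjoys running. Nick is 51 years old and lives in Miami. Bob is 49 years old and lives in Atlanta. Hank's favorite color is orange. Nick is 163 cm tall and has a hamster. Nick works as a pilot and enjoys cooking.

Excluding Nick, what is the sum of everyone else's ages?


Sum (excluding Nick): 167

167


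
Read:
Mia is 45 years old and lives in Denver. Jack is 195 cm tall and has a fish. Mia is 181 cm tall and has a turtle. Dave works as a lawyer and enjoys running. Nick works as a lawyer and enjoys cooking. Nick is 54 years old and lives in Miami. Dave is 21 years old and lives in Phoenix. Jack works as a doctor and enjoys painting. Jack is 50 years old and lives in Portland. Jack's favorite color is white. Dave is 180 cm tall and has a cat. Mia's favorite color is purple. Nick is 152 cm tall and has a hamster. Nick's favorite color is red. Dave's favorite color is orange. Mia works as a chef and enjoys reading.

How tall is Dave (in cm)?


Dave is 180 cm tall

180


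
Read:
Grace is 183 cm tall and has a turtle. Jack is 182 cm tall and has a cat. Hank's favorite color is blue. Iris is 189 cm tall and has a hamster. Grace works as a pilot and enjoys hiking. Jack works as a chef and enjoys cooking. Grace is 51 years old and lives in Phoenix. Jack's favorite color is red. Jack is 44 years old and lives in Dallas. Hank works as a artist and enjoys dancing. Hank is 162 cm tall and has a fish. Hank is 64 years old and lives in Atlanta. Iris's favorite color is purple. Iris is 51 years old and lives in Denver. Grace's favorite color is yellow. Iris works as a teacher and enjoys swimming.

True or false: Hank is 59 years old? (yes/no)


Hank is actually 64. no

no


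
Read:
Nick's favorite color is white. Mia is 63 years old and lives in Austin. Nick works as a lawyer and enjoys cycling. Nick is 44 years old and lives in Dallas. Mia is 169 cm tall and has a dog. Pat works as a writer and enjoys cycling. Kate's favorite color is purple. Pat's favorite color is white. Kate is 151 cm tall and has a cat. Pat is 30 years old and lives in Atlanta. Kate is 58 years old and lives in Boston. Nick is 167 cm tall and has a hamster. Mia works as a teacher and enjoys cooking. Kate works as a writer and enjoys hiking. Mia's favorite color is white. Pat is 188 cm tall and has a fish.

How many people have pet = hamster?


Count: 1

1


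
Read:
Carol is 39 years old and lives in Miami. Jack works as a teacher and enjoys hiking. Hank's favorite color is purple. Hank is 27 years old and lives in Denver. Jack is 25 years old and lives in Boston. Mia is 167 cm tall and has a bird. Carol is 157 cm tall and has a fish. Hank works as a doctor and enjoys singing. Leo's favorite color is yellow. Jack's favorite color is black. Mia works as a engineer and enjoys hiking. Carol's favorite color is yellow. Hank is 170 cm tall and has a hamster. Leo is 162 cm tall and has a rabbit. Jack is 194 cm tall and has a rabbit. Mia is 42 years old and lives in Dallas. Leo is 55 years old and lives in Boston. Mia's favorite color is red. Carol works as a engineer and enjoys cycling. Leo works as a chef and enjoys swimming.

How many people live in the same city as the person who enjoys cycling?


Person with hobby cycling is Carol, city Miami. Count = 1

1


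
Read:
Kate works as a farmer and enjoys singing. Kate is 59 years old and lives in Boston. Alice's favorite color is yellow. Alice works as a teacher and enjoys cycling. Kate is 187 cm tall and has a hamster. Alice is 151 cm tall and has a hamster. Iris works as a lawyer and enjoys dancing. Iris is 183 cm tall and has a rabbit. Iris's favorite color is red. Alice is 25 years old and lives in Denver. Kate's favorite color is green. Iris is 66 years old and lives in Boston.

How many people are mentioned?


People: Alice, Iris, Kate. Count = 3

3


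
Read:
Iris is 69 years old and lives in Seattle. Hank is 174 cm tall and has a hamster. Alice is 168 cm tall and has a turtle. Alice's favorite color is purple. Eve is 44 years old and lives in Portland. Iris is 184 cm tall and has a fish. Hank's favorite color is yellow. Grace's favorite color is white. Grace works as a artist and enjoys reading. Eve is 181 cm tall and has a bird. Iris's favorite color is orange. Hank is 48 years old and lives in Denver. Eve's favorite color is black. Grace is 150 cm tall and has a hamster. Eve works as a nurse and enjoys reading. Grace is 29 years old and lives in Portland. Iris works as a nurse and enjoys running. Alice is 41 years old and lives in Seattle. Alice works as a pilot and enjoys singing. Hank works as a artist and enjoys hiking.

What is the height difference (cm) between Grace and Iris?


|150 - 184| = 34

34


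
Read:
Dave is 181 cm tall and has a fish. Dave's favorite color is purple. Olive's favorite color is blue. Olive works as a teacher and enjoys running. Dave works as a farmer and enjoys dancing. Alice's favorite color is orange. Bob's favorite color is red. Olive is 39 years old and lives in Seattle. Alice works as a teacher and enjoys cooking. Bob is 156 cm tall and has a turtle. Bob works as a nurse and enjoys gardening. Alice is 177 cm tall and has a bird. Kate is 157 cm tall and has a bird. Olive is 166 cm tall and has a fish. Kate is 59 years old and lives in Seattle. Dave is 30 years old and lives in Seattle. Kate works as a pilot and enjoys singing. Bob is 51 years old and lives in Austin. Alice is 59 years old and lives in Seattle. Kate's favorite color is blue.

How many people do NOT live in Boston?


Not in Boston: 5

5


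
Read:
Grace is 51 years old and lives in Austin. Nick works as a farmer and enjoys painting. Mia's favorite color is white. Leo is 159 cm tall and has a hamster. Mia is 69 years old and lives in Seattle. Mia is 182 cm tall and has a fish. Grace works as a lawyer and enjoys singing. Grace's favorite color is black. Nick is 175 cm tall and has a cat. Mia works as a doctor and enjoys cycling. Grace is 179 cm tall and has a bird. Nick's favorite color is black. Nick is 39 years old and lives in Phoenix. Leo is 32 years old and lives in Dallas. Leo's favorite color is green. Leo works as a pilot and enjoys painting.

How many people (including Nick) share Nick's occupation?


Nick is a farmer. Count = 1

1


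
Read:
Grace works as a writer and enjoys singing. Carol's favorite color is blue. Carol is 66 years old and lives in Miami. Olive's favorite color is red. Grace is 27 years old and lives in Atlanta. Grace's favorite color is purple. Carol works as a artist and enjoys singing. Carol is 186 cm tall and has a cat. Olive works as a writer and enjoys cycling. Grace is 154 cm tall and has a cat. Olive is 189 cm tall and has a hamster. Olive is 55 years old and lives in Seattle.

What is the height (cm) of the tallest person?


Tallest: Olive at 189 cm

189


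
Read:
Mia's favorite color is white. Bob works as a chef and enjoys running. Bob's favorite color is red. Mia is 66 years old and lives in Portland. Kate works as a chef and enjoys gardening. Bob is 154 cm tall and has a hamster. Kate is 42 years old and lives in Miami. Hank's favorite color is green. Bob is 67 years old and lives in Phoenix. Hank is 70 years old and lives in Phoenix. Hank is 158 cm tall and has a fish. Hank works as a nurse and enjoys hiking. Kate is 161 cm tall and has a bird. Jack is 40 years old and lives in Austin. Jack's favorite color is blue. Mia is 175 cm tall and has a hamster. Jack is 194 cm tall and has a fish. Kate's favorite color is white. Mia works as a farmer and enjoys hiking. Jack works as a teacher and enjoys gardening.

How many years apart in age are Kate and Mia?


42 vs 66, diff = 24

24


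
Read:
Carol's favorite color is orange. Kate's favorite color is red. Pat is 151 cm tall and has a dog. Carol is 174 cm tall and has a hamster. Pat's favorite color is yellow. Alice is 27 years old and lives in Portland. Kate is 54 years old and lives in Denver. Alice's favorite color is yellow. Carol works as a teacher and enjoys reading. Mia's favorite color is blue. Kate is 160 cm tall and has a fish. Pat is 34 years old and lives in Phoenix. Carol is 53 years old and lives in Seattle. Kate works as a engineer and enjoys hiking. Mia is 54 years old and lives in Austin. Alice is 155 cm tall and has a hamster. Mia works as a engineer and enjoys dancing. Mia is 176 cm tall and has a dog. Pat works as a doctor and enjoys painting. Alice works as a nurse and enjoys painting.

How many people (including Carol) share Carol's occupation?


Carol is a teacher. Count = 1

1


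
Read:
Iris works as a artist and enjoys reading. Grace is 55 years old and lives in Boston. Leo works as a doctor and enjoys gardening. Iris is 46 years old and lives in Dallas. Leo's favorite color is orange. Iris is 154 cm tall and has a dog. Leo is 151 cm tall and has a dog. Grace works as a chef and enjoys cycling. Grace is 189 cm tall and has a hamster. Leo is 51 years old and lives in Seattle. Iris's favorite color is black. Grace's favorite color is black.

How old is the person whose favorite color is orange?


Person with favorite color=orange is Leo, age 51

51


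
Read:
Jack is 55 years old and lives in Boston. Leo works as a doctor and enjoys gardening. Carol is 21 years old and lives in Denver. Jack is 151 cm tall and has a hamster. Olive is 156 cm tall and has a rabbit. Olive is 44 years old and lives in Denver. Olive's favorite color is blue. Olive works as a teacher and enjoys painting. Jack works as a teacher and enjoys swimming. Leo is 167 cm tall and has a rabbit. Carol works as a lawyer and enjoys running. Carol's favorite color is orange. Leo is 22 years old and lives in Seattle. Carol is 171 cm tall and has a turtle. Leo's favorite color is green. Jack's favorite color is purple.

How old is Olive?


Olive is 44 years old

44


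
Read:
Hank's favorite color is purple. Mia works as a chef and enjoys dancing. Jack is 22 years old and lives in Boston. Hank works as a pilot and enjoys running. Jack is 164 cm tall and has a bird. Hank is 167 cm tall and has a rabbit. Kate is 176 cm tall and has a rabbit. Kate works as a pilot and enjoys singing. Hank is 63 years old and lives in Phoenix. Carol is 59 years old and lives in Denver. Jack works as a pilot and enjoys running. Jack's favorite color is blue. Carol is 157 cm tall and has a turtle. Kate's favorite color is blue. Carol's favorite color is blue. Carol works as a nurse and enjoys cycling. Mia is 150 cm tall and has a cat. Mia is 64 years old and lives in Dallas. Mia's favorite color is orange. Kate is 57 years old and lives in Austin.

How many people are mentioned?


People: Carol, Mia, Kate, Jack, Hank. Count = 5

5


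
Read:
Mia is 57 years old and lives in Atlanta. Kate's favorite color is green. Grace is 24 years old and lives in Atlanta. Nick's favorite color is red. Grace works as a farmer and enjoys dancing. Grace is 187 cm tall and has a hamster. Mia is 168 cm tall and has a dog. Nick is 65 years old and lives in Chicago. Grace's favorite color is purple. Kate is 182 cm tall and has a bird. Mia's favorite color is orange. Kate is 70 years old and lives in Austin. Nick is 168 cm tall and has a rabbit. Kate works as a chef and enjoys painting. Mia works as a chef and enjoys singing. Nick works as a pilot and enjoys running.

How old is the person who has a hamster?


Person with hamster is Grace, age 24

24


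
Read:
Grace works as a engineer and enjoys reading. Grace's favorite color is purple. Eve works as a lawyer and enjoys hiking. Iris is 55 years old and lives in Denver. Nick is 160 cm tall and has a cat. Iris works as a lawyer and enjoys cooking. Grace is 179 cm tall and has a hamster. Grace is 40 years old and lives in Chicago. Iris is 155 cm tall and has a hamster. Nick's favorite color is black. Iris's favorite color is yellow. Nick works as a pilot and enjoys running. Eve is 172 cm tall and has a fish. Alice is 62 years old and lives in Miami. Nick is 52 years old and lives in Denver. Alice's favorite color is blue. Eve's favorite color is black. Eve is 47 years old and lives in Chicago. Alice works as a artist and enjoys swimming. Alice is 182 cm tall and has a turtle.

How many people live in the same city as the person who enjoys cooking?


Person with hobby cooking is Iris, city Denver. Count = 2

2


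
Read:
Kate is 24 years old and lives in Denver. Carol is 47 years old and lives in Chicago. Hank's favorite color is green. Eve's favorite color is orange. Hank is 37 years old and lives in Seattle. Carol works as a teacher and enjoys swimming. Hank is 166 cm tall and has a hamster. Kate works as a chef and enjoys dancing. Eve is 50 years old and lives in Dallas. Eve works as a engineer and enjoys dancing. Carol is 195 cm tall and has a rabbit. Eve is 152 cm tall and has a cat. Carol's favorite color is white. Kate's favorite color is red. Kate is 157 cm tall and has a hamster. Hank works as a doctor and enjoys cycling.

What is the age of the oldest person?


Oldest: Eve at 50

50


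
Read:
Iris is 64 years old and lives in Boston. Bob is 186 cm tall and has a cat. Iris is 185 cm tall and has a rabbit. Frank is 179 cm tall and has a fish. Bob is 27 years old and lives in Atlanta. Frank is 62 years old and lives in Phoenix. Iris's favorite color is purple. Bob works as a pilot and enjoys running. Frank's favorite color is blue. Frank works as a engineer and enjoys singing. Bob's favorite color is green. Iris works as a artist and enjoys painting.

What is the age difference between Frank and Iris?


|62 - 64| = 2

2


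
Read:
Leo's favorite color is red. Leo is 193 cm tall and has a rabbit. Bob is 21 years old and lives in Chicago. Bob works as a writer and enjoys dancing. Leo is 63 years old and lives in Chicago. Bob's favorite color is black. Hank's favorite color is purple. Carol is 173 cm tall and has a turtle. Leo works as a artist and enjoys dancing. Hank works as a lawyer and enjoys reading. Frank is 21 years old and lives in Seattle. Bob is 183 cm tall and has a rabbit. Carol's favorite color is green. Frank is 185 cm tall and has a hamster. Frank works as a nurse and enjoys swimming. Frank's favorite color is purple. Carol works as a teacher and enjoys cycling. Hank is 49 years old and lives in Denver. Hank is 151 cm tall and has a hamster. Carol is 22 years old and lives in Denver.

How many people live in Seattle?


Count in Seattle: 1

1


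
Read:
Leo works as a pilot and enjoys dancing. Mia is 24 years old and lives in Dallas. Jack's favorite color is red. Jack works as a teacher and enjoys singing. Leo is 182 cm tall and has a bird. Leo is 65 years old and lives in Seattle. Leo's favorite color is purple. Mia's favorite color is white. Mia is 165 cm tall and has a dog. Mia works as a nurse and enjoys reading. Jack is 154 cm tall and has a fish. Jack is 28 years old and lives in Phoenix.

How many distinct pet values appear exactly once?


Unique pet values: 3

3


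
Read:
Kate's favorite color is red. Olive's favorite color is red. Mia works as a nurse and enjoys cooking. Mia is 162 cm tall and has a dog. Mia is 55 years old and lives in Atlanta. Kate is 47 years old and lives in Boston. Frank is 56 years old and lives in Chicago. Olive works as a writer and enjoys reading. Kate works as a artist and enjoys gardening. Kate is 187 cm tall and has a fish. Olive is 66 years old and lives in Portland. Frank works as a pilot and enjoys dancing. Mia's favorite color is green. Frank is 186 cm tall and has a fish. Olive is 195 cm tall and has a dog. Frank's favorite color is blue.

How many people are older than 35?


Filter: 4

4


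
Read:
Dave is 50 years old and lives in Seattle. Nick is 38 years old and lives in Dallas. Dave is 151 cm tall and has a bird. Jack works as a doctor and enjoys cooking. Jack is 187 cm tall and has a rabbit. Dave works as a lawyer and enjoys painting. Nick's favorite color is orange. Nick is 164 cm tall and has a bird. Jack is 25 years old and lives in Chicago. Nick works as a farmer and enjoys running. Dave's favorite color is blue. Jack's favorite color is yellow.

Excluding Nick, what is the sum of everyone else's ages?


Sum (excluding Nick): 75

75


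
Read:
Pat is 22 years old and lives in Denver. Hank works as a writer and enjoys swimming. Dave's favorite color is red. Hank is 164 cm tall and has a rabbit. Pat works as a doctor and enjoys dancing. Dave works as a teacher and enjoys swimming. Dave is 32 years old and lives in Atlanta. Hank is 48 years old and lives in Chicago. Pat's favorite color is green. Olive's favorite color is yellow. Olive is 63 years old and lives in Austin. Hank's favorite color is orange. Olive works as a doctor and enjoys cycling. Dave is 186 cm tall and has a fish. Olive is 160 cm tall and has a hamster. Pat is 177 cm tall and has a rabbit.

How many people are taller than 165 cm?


Taller than 165: 2

2


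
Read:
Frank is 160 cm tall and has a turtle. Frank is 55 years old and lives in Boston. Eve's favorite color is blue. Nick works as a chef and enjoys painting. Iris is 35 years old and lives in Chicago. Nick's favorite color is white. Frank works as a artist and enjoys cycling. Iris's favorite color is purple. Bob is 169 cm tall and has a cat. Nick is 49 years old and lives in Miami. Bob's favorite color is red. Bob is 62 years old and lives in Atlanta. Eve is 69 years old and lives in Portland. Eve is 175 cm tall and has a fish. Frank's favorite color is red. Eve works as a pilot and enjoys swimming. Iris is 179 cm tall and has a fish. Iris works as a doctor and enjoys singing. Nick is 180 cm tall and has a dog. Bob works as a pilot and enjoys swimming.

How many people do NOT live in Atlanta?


Not in Atlanta: 4

4


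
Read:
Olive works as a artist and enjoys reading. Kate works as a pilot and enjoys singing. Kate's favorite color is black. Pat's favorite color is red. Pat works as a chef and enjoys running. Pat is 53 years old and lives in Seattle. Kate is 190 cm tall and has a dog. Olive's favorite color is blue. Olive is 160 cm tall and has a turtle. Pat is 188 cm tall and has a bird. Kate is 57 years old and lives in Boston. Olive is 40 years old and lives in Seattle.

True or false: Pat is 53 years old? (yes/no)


Pat is actually 53. yes

yes


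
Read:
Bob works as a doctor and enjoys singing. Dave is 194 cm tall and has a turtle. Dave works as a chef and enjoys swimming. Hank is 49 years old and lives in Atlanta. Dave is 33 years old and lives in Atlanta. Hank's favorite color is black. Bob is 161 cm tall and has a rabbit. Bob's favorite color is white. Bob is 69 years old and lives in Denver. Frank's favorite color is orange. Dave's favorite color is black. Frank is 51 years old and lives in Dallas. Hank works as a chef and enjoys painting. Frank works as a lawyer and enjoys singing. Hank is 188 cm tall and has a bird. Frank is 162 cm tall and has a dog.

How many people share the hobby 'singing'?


Count: 2

2


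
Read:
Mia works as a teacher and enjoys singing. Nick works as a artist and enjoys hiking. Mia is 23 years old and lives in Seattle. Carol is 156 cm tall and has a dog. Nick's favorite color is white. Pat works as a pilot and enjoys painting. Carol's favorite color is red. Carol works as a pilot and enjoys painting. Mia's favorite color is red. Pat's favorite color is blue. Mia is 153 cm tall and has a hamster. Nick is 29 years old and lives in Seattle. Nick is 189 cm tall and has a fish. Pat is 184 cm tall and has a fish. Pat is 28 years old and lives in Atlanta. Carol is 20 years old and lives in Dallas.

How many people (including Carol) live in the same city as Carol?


Carol lives in Dallas. Count = 1

1


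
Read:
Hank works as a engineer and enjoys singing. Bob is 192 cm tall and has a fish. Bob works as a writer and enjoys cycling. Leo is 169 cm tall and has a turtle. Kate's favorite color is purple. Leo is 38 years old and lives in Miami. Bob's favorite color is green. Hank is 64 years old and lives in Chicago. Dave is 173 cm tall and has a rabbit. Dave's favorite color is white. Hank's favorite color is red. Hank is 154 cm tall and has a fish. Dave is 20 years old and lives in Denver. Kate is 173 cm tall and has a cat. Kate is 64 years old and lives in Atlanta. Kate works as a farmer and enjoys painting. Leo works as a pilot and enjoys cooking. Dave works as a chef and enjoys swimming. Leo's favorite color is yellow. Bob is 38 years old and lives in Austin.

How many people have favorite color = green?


Count: 1

1


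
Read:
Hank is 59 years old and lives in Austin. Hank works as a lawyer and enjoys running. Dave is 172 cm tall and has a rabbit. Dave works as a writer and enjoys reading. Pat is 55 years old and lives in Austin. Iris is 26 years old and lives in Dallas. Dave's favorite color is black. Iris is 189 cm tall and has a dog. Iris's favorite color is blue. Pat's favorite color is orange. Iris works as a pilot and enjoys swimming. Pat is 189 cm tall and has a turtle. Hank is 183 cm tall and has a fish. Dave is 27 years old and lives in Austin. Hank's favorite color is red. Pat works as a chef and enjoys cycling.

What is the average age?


Sum=167, n=4, avg=41.75

41.75


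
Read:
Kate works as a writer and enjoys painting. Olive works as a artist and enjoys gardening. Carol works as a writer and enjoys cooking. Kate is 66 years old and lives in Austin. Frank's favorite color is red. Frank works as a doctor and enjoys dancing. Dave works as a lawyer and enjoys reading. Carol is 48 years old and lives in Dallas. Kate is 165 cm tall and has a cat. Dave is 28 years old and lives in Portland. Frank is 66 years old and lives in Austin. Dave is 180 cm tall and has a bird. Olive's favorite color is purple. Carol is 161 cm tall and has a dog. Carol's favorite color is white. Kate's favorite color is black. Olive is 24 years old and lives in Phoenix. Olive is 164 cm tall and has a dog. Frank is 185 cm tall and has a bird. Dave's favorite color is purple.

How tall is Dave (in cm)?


Dave is 180 cm tall

180


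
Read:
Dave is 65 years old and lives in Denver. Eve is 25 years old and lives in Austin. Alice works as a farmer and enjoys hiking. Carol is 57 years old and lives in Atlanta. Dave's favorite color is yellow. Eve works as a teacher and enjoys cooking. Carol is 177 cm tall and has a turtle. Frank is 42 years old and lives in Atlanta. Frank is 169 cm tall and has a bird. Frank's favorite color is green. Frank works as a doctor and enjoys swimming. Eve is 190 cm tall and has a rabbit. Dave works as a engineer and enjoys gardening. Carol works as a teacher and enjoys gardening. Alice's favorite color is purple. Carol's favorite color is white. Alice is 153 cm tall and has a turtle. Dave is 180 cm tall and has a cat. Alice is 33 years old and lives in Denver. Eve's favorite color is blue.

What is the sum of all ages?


25+42+33+65+57 = 222

222


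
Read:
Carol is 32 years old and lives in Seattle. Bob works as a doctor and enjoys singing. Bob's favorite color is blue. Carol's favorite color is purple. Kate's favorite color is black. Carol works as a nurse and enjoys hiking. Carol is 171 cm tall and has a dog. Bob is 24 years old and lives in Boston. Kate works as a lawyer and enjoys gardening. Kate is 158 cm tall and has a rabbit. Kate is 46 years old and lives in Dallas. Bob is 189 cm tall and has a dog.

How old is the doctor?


The doctor is Bob, age 24

24


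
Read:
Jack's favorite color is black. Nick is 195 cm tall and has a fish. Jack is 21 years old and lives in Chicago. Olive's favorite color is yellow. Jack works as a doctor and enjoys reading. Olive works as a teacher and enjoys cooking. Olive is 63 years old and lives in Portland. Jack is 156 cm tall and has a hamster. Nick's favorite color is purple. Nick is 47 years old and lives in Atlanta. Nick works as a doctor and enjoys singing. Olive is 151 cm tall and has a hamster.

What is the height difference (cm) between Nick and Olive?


|195 - 151| = 44

44


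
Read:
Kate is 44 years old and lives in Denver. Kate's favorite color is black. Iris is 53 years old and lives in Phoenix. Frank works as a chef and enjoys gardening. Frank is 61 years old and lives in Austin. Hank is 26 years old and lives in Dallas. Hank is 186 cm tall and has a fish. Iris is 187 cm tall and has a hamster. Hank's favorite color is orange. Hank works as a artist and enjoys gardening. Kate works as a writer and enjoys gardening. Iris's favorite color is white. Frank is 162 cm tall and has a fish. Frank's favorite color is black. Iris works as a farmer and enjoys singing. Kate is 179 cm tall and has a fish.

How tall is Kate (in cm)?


Kate is 179 cm tall

179


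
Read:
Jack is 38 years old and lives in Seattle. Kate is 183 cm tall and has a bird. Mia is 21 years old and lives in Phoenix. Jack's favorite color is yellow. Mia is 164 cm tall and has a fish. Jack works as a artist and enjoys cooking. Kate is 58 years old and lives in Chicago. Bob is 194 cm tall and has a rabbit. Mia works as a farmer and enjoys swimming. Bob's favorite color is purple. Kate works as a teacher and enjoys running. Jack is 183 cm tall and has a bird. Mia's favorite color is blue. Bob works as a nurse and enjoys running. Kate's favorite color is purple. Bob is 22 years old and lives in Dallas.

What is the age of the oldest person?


Oldest: Kate at 58

58


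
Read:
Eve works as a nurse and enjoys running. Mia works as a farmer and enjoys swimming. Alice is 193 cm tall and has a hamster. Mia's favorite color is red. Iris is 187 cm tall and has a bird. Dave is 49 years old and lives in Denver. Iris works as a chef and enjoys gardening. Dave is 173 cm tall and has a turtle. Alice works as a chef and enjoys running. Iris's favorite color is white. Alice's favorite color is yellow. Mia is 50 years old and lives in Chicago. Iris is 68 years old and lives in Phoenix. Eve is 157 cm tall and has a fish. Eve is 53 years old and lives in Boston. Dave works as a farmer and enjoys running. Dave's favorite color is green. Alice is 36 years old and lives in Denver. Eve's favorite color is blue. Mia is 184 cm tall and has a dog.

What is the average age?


Sum=256, n=5, avg=51.2

51.2


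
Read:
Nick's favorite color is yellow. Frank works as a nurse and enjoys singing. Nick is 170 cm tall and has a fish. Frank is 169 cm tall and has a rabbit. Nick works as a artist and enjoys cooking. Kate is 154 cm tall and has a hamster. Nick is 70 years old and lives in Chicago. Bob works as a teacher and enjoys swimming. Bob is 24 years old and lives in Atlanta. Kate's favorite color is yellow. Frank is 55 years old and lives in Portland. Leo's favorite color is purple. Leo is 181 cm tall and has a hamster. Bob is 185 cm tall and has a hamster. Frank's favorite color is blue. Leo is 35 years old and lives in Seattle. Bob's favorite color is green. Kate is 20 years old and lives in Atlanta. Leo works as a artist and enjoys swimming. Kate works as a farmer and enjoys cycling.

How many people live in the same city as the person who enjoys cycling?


Person with hobby cycling is Kate, city Atlanta. Count = 2

2


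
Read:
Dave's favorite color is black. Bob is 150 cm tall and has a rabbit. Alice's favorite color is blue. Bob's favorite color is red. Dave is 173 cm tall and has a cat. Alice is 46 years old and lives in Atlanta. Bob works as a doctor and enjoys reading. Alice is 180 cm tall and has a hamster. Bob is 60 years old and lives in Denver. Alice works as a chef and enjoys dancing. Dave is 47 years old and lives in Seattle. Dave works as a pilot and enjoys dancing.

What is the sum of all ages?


47+60+46 = 153

153


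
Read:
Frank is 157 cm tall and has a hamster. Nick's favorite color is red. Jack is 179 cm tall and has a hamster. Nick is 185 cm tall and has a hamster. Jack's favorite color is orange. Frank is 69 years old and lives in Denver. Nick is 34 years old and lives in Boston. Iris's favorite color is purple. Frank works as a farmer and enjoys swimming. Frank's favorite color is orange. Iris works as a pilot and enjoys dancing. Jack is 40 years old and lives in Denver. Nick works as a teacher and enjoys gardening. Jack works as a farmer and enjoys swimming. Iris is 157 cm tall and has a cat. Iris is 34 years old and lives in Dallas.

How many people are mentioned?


People: Jack, Iris, Nick, Frank. Count = 4

4


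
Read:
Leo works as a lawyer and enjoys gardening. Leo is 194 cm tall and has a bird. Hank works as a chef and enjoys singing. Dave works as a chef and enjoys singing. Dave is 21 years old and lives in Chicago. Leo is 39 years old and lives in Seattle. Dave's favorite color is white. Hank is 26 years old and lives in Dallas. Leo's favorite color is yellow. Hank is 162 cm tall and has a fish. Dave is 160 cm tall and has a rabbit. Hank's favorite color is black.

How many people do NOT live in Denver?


Not in Denver: 3

3


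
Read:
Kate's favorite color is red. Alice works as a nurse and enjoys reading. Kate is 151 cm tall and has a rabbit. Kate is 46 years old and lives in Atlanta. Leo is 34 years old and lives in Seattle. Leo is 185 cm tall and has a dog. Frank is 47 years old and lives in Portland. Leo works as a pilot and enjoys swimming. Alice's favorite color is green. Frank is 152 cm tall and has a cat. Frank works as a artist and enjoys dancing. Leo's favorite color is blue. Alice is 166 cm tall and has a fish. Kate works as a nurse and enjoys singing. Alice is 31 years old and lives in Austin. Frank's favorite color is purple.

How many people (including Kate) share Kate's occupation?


Kate is a nurse. Count = 2

2


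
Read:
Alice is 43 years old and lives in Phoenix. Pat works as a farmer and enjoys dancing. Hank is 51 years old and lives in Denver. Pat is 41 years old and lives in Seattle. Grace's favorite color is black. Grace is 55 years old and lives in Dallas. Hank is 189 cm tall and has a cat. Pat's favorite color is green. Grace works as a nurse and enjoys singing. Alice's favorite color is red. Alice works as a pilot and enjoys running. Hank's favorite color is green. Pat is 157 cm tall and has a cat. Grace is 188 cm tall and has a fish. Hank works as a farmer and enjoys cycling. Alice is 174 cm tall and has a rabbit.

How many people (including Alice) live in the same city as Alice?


Alice lives in Phoenix. Count = 1

1


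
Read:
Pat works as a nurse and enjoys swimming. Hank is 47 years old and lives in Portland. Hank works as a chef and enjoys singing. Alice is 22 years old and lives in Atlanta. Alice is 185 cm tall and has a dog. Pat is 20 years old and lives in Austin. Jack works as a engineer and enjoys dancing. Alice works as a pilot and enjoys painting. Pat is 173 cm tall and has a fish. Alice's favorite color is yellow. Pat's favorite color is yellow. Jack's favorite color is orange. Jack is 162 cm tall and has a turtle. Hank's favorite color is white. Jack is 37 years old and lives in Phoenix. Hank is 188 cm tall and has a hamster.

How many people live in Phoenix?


Count in Phoenix: 1

1


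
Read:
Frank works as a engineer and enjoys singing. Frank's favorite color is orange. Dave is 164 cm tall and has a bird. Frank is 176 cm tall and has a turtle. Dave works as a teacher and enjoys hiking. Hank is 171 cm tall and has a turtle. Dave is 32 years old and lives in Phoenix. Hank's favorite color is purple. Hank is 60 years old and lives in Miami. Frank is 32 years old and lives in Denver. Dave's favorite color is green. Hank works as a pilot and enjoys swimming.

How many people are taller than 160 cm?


Taller than 160: 3

3


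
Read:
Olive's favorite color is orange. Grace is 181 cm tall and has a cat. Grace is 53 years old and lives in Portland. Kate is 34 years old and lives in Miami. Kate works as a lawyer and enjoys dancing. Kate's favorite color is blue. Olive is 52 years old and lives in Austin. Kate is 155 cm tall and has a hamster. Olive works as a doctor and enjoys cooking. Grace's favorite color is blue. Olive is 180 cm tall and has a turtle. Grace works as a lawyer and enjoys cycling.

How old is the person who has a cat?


Person with cat is Grace, age 53

53


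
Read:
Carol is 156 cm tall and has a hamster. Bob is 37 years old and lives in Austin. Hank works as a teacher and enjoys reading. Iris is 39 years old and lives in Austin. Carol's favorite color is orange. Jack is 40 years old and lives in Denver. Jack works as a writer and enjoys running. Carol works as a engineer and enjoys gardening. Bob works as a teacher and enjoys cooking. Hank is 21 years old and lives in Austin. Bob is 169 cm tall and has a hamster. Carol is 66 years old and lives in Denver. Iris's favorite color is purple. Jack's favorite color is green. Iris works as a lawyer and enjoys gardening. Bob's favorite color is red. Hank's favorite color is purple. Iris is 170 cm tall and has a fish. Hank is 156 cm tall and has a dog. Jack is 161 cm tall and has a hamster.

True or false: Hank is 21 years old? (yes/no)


Hank is actually 21. yes

yes
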